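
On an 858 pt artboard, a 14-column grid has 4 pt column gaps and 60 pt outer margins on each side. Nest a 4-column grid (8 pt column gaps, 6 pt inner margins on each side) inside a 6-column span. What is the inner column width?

69.5 pt

Subtract both margins: 858 − 2·60 = 738 pt.
738 − 13·4 = 686; ÷14 gives c = 49 pt.
6 columns plus 5 column gaps: 294 + 20 = 314 pt.
Inner content = 314 − 2·6 = 302 pt.
4d + 3·8 = 302 → 4d = 278 → d = 69.5 pt.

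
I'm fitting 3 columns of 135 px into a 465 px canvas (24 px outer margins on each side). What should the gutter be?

6 px

Inside the margins: 465 − 48 = 417 px.
3·135 + 2g = 417 → 2g = 12 → g = 6 px.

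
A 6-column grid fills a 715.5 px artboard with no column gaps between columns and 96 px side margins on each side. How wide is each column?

87.25 px

Content width = 715.5 − 2·96 = 523.5 px.
With no column gaps, each column is 523.5/6 = 87.25 px.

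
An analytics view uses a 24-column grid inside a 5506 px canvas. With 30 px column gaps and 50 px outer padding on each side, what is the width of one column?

Inside the margins: 5506 − 100 = 5406 px.
24 columns + 23 column gaps: 24c + 23·30 = 5406.
24c = 5406 − 690 = 4716, so c = 196.5 px.

196.5 px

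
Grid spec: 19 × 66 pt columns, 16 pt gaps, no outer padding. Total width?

Artboard = 19·66 + 18·16 = 1254 + 288 = 1542 pt.

1542 pt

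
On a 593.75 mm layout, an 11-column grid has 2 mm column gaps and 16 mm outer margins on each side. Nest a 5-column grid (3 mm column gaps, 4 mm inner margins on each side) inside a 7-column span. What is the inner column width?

Outer content = 593.75 − 2·16 = 561.75 mm.
Subtracting 10 column gaps of 2 leaves 541.75 for 11 columns, so c = 49.25 mm.
Span of 7: 7·49.25 + 6·2 = 344.75 + 12 = 356.75 mm.
Inner content = 356.75 − 2·4 = 348.75 mm.
5d + 4·3 = 348.75 → 5d = 336.75 → d = 67.35 mm.

67.35 mm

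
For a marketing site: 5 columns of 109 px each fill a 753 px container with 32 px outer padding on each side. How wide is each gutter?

Subtract both margins: 753 − 2·32 = 689 px.
Columns use 545 px, leaving 144 px across 4 gutters = 36 px each.

36 px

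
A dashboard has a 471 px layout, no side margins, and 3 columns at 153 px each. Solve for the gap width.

6 px

Columns use 459 px, leaving 12 px across 2 gaps = 6 px each.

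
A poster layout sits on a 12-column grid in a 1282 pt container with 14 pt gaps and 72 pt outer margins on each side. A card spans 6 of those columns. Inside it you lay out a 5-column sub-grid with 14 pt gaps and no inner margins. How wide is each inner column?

101.2 pt

Outer content = 1282 − 2·72 = 1138 pt.
12c + 11·14 = 1138 → 12c = 984 → c = 82 pt.
Span of 6: 6·82 + 5·14 = 492 + 70 = 562 pt.
Subtracting 4 gaps of 14 leaves 506 for 5 columns, so d = 101.2 pt.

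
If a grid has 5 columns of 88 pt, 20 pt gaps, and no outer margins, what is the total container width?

520 pt

Container = 5·88 + 4·20 = 440 + 80 = 520 pt.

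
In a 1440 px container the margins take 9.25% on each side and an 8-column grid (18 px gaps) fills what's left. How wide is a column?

Each margin = 9.25% of 1440 = 133.2 px; content = 1440 − 2·133.2 = 1173.6 px.
Subtracting 7 gaps of 18 leaves 1047.6 for 8 columns, so c = 130.95 px.

130.95 px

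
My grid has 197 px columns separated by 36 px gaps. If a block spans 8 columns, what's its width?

Span of 8: 8·197 + 7·36 = 1576 + 252 = 1828 px.

1828 px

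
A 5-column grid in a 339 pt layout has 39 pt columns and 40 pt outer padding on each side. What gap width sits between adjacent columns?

16 pt

Take off 80 pt of margins, leaving 259 pt.
5·39 + 4g = 259 → 4g = 64 → g = 16 pt.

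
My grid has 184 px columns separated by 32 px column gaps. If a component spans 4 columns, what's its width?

832 px

Span of 4: 4·184 + 3·32 = 736 + 96 = 832 px.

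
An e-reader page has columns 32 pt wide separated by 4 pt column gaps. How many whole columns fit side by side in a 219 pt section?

k columns need k·32 + (k−1)·4 = k·36 − 4.
k·36 − 4 ≤ 219 → k ≤ 223 / 36 ≈ 6.19, so k = 6.

6 columns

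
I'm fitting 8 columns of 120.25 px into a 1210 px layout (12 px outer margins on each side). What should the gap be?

Take off 24 px of margins, leaving 1186 px.
Columns use 962 px, leaving 224 px across 7 gaps = 32 px each.

32 px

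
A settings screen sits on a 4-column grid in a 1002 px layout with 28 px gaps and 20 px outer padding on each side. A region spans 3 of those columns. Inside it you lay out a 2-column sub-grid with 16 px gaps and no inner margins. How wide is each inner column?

Take off 40 px of margins, leaving 962 px.
Subtracting 3 gaps of 28 leaves 878 for 4 columns, so c = 219.5 px.
Span of 3: 3·219.5 + 2·28 = 658.5 + 56 = 714.5 px.
2 columns + 1 gap: 2d + 1·16 = 714.5.
2d = 714.5 − 16 = 698.5, so d = 349.25 px.

349.25 px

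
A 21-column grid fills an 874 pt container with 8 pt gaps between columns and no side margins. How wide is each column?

Subtracting 20 gaps of 8 leaves 714 for 21 columns, so c = 34 pt.

34 pt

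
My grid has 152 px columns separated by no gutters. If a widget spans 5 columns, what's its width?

5-column span = 5·152 = 760 px.

760 px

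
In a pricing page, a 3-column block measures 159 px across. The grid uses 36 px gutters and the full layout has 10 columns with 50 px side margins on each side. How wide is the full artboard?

Subtracting 2 gutters of 36 leaves 87 for 3 columns, so c = 29 px.
Total width: 2·50 + 10·29 + 9·36 = 714 px.

714 px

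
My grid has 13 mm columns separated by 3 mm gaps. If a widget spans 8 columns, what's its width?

125 mm

8-column span = 8·13 + 7·3 = 125 mm.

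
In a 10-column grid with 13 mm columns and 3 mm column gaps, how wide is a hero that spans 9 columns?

Span of 9: 9·13 + 8·3 = 117 + 24 = 141 mm.

141 mm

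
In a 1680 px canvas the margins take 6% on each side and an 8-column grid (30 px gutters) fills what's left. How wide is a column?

Each margin = 6% of 1680 = 100.8 px; content = 1680 − 2·100.8 = 1478.4 px.
Subtracting 7 gutters of 30 leaves 1268.4 for 8 columns, so c = 158.55 px.

158.55 px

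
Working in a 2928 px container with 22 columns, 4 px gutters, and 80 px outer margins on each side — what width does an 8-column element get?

1004 px

Take off 160 px of margins, leaving 2768 px.
Subtracting 21 gutters of 4 leaves 2684 for 22 columns, so c = 122 px.
Span of 8: 8·122 + 7·4 = 976 + 28 = 1004 px.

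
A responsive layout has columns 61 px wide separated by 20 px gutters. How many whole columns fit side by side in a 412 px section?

5 columns: 5·61 + 4·20 = 385 px ≤ 412.
6 columns: 466 px > 412. So 5.

5 columns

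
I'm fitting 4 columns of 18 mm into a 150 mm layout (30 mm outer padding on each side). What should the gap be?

Content width = 150 − 2·30 = 90 mm.
4·18 + 3g = 90 → 3g = 18 → g = 6 mm.

6 mm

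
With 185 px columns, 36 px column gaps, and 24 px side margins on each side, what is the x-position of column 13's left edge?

2676 px

Each column+gutter stride is 221 px; 12 of them past the 24 px margin is 24 + 2652 = 2676 px.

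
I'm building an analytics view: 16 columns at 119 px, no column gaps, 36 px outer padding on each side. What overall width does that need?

Canvas = 2·36 + 16·119 = 72 + 1904 = 1976 px.

1976 px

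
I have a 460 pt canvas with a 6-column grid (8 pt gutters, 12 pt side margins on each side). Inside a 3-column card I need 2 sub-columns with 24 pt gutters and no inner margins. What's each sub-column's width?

Inside the margins: 460 − 24 = 436 pt.
Subtracting 5 gutters of 8 leaves 396 for 6 columns, so c = 66 pt.
3 columns plus 2 gutters: 198 + 16 = 214 pt.
Subtracting 1 gutter of 24 leaves 190 for 2 columns, so d = 95 pt.

95 pt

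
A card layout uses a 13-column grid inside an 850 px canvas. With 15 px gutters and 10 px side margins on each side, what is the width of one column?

Content width = 850 − 2·10 = 830 px.
13 columns + 12 gutters: 13c + 12·15 = 830.
13c = 830 − 180 = 650, so c = 50 px.

50 px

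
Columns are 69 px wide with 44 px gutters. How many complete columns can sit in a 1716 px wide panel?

15 columns

Each extra column adds 69 + 44 = 113 px.
(1716 + 44) / 113 = 15.58, so 15 columns fit.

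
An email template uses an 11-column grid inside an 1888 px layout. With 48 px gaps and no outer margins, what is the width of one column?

128 px

Subtracting 10 gaps of 48 leaves 1408 for 11 columns, so c = 128 px.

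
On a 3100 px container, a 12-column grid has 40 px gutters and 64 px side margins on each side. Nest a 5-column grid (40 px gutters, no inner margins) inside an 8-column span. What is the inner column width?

361.6 px

Outer content = 3100 − 2·64 = 2972 px.
12c + 11·40 = 2972 → 12c = 2532 → c = 211 px.
8-column span = 8·211 + 7·40 = 1968 px.
5 columns + 4 gutters: 5d + 4·40 = 1968.
5d = 1968 − 160 = 1808, so d = 361.6 px.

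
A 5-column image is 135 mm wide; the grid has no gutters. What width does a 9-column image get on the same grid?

243 mm

5c = 135 → c = 27 mm.
9-column span = 9·27 = 243 mm.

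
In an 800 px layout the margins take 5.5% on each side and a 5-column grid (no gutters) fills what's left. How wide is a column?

142.4 px

800 × (1 − 2·5.5%) = 800 × 89% = 712 px for the columns.
With no gutters, each column is 712/5 = 142.4 px.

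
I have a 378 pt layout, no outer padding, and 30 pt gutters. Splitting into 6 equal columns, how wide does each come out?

38 pt

Subtracting 5 gutters of 30 leaves 228 for 6 columns, so c = 38 pt.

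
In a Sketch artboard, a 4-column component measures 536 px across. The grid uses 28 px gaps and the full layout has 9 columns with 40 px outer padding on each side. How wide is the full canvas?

4 columns + 3 gaps: 4c + 3·28 = 536.
4c = 536 − 84 = 452, so c = 113 px.
Total width: 2·40 + 9·113 + 8·28 = 1321 px.

1321 px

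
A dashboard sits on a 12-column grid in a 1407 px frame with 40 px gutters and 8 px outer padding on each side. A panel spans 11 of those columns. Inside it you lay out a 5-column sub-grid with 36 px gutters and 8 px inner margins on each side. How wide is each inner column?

Outer content = 1407 − 2·8 = 1391 px.
12 columns + 11 gutters: 12c + 11·40 = 1391.
12c = 1391 − 440 = 951, so c = 79.25 px.
Span of 11: 11·79.25 + 10·40 = 871.75 + 400 = 1271.75 px.
Inner content = 1271.75 − 2·8 = 1255.75 px.
5d + 4·36 = 1255.75 → 5d = 1111.75 → d = 222.35 px.

222.35 px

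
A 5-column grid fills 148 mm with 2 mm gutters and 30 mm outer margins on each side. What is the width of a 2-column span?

Take off 60 mm of margins, leaving 88 mm.
Subtracting 4 gutters of 2 leaves 80 for 5 columns, so c = 16 mm.
2-column span = 2·16 + 1·2 = 34 mm.

34 mm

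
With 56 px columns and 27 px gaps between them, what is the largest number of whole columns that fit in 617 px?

7 columns

k columns need k·56 + (k−1)·27 = k·83 − 27.
k·83 − 27 ≤ 617 → k ≤ 644 / 83 ≈ 7.76, so k = 7.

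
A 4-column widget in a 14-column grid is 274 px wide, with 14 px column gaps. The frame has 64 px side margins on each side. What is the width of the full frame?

1122 px

Subtracting 3 column gaps of 14 leaves 232 for 4 columns, so c = 58 px.
Frame = 2·64 + 14·58 + 13·14 = 128 + 812 + 182 = 1122 px.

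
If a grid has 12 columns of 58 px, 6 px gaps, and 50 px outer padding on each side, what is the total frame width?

Total width: 2·50 + 12·58 + 11·6 = 862 px.

862 px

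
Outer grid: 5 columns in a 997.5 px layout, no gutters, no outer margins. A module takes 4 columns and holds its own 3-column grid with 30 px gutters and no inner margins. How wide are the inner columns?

5c = 997.5 → c = 199.5 px.
4-column span = 4·199.5 = 798 px.
798 − 2·30 = 738; ÷3 gives d = 246 px.

246 px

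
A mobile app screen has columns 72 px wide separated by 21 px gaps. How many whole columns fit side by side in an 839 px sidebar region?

9 columns: 9·72 + 8·21 = 816 px ≤ 839.
10 columns: 909 px > 839. So 9.

9 columns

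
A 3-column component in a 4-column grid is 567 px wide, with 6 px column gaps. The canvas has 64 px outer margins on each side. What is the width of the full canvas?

886 px

Subtracting 2 column gaps of 6 leaves 555 for 3 columns, so c = 185 px.
Canvas = 2·64 + 4·185 + 3·6 = 128 + 740 + 18 = 886 px.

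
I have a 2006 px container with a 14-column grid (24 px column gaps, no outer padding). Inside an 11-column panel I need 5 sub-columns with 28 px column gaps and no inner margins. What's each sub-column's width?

14 columns + 13 column gaps: 14c + 13·24 = 2006.
14c = 2006 − 312 = 1694, so c = 121 px.
Span of 11: 11·121 + 10·24 = 1331 + 240 = 1571 px.
5d + 4·28 = 1571 → 5d = 1459 → d = 291.8 px.

291.8 px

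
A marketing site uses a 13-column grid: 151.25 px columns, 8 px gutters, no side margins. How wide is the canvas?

2062.25 px

Summing: 1966.25 + 96 = 2062.25 px.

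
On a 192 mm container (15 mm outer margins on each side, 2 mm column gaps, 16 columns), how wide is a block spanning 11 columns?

Inside the margins: 192 − 30 = 162 mm.
16c + 15·2 = 162 → 16c = 132 → c = 8.25 mm.
11 columns plus 10 column gaps: 90.75 + 20 = 110.75 mm.

110.75 mm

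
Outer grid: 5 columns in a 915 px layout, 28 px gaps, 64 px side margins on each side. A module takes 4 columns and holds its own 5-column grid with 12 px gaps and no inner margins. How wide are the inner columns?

115.2 px

Subtract both margins: 915 − 2·64 = 787 px.
5 columns + 4 gaps: 5c + 4·28 = 787.
5c = 787 − 112 = 675, so c = 135 px.
4-column span = 4·135 + 3·28 = 624 px.
624 − 4·12 = 576; ÷5 gives d = 115.2 px.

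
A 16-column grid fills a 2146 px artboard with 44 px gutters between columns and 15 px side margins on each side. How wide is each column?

91 px

Take off 30 px of margins, leaving 2116 px.
Subtracting 15 gutters of 44 leaves 1456 for 16 columns, so c = 91 px.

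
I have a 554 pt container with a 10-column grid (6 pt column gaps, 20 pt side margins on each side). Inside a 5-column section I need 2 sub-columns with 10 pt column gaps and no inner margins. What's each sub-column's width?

122 pt

Take off 40 pt of margins, leaving 514 pt.
10c + 9·6 = 514 → 10c = 460 → c = 46 pt.
5 columns plus 4 column gaps: 230 + 24 = 254 pt.
2 columns + 1 column gap: 2d + 1·10 = 254.
2d = 254 − 10 = 244, so d = 122 pt.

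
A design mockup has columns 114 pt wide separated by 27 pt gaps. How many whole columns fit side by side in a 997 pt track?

7 columns: 7·114 + 6·27 = 960 pt ≤ 997.
8 columns: 1101 pt > 997. So 7.

7 columns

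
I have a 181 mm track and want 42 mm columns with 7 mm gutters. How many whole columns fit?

3 columns: 3·42 + 2·7 = 140 mm ≤ 181.
4 columns: 189 mm > 181. So 3.

3 columns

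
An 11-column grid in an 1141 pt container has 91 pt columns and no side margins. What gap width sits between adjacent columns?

11 columns take 11·91 = 1001 pt; remaining 140 splits into 10 gaps.
g = 140 / 10 = 14 pt.

14 pt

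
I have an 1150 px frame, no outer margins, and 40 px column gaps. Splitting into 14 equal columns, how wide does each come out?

Subtracting 13 column gaps of 40 leaves 630 for 14 columns, so c = 45 px.

45 px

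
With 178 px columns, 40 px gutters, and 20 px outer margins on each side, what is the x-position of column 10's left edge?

Before column 10: the margin + 9 columns + 9 gutters.
Offset = 20 + 9·(178 + 40) = 20 + 1962 = 1982 px.

1982 px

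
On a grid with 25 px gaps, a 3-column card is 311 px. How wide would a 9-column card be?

3 columns + 2 gaps: 3c + 2·25 = 311.
3c = 311 − 50 = 261, so c = 87 px.
9 columns plus 8 gaps: 783 + 200 = 983 px.

983 px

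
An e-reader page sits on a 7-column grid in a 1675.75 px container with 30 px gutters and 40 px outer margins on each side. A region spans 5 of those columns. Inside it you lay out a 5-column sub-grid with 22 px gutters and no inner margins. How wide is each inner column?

208.65 px

Take off 80 px of margins, leaving 1595.75 px.
Subtracting 6 gutters of 30 leaves 1415.75 for 7 columns, so c = 202.25 px.
5-column span = 5·202.25 + 4·30 = 1131.25 px.
Subtracting 4 gutters of 22 leaves 1043.25 for 5 columns, so d = 208.65 px.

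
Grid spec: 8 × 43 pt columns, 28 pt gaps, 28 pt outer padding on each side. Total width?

Adding margins, columns and gutters: 56 + 344 + 196 = 596 pt.

596 pt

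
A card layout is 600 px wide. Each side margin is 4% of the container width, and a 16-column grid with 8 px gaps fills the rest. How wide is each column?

27 px

Each margin = 4% of 600 = 24 px; content = 600 − 2·24 = 552 px.
552 − 15·8 = 432; ÷16 gives c = 27 px.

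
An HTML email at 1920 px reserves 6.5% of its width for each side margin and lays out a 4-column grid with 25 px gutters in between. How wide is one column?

398.85 px

Margins: 6.5% × 1920 = 124.8 px each, so content = 1920 − 249.6 = 1670.4 px.
1670.4 − 3·25 = 1595.4; ÷4 gives c = 398.85 px.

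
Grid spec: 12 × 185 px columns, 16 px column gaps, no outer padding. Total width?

2396 px

Summing: 2220 + 176 = 2396 px.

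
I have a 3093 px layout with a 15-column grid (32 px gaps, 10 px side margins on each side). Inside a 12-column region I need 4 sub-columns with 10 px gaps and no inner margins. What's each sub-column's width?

Take off 20 px of margins, leaving 3073 px.
3073 − 14·32 = 2625; ÷15 gives c = 175 px.
12 columns plus 11 gaps: 2100 + 352 = 2452 px.
2452 − 3·10 = 2422; ÷4 gives d = 605.5 px.

605.5 px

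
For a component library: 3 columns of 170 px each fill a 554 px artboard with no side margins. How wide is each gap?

22 px

3·170 + 2g = 554 → 2g = 44 → g = 22 px.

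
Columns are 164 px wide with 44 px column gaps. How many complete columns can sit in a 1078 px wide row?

5 columns

5 columns: 5·164 + 4·44 = 996 px ≤ 1078.
6 columns: 1204 px > 1078. So 5.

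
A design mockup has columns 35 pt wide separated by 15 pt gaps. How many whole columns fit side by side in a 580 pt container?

11 columns: 11·35 + 10·15 = 535 pt ≤ 580.
12 columns: 585 pt > 580. So 11.

11 columns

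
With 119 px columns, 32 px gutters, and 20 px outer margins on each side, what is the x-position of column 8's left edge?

Before column 8: the margin + 7 columns + 7 gutters.
Offset = 20 + 7·(119 + 32) = 20 + 1057 = 1077 px.

1077 px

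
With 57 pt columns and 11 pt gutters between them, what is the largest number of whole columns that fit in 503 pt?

7 columns

7 columns: 7·57 + 6·11 = 465 pt ≤ 503.
8 columns: 533 pt > 503. So 7.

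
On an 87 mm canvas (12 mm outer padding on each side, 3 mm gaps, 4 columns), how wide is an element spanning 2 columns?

Subtract both margins: 87 − 2·12 = 63 mm.
63 − 3·3 = 54; ÷4 gives c = 13.5 mm.
2-column span = 2·13.5 + 1·3 = 30 mm.

30 mm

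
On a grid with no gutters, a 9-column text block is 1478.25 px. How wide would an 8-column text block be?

1314 px

9c = 1478.25 → c = 164.25 px.
With no gutters, 8 columns span 8·164.25 = 1314 px.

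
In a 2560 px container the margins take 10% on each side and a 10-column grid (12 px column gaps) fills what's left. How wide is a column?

194 px

Each margin = 10% of 2560 = 256 px; content = 2560 − 2·256 = 2048 px.
10c + 9·12 = 2048 → 10c = 1940 → c = 194 px.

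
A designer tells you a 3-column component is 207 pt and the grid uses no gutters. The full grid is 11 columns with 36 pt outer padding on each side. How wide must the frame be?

831 pt

3c = 207 → c = 69 pt.
Frame = 2·36 + 11·69 = 72 + 759 = 831 pt.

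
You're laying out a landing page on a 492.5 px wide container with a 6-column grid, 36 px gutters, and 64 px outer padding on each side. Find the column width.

30.75 px

Inside the margins: 492.5 − 128 = 364.5 px.
6 columns + 5 gutters: 6c + 5·36 = 364.5.
6c = 364.5 − 180 = 184.5, so c = 30.75 px.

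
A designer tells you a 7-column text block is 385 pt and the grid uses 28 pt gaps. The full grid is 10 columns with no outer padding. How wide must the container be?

Subtracting 6 gaps of 28 leaves 217 for 7 columns, so c = 31 pt.
Total width: 10·31 + 9·28 = 562 pt.

562 pt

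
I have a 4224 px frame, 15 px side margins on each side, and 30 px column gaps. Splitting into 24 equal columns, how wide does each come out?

Content width = 4224 − 2·15 = 4194 px.
4194 − 23·30 = 3504; ÷24 gives c = 146 px.

146 px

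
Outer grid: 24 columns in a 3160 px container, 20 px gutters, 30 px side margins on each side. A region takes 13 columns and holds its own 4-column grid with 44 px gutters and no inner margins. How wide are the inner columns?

384.5 px

Subtract both margins: 3160 − 2·30 = 3100 px.
24 columns + 23 gutters: 24c + 23·20 = 3100.
24c = 3100 − 460 = 2640, so c = 110 px.
13 columns plus 12 gutters: 1430 + 240 = 1670 px.
1670 − 3·44 = 1538; ÷4 gives d = 384.5 px.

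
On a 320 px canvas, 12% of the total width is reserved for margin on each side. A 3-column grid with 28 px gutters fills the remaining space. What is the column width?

Each margin = 12% of 320 = 38.4 px; content = 320 − 2·38.4 = 243.2 px.
243.2 − 2·28 = 187.2; ÷3 gives c = 62.4 px.

62.4 px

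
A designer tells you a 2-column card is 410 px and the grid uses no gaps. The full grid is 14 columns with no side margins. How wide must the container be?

2870 px

410 / 2 = 205 px per column.
Total width: 14·205 = 2870 px.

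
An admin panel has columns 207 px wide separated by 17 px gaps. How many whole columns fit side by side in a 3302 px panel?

14 columns

k columns need k·207 + (k−1)·17 = k·224 − 17.
k·224 − 17 ≤ 3302 → k ≤ 3319 / 224 ≈ 14.82, so k = 14.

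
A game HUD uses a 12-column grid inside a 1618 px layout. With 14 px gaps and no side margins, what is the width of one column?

12c + 11·14 = 1618 → 12c = 1464 → c = 122 px.

122 px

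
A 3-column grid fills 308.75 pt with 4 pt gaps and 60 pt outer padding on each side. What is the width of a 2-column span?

124.5 pt

Take off 120 pt of margins, leaving 188.75 pt.
188.75 − 2·4 = 180.75; ÷3 gives c = 60.25 pt.
Span of 2: 2·60.25 + 1·4 = 120.5 + 4 = 124.5 pt.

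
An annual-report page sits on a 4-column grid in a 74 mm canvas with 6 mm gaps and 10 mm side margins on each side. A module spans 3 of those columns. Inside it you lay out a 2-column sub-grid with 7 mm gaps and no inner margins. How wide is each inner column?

Outer content = 74 − 2·10 = 54 mm.
4 columns + 3 gaps: 4c + 3·6 = 54.
4c = 54 − 18 = 36, so c = 9 mm.
Span of 3: 3·9 + 2·6 = 27 + 12 = 39 mm.
2 columns + 1 gap: 2d + 1·7 = 39.
2d = 39 − 7 = 32, so d = 16 mm.

16 mm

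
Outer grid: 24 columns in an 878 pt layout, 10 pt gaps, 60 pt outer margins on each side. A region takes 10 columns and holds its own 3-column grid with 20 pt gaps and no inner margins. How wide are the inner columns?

Outer content = 878 − 2·60 = 758 pt.
24c + 23·10 = 758 → 24c = 528 → c = 22 pt.
10-column span = 10·22 + 9·10 = 310 pt.
Subtracting 2 gaps of 20 leaves 270 for 3 columns, so d = 90 pt.

90 pt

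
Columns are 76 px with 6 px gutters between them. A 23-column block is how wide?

1880 px

Span of 23: 23·76 + 22·6 = 1748 + 132 = 1880 px.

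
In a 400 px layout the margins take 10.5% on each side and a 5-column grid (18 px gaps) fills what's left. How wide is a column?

48.8 px

Margins: 10.5% × 400 = 42 px each, so content = 400 − 84 = 316 px.
Subtracting 4 gaps of 18 leaves 244 for 5 columns, so c = 48.8 px.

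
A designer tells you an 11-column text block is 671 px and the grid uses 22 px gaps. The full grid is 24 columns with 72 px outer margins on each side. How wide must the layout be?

11c + 10·22 = 671 → 11c = 451 → c = 41 px.
Adding margins, columns and gutters: 144 + 984 + 506 = 1634 px.

1634 px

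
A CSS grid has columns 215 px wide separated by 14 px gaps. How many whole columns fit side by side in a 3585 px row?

15 columns

15 columns: 15·215 + 14·14 = 3421 px ≤ 3585.
16 columns: 3650 px > 3585. So 15.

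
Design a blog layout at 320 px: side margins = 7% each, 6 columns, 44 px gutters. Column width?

320 × (1 − 2·7%) = 320 × 86% = 275.2 px for the columns.
6 columns + 5 gutters: 6c + 5·44 = 275.2.
6c = 275.2 − 220 = 55.2, so c = 9.2 px.

9.2 px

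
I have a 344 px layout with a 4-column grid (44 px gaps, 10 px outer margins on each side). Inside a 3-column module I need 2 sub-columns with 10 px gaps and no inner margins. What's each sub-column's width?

111 px

Subtract both margins: 344 − 2·10 = 324 px.
4 columns + 3 gaps: 4c + 3·44 = 324.
4c = 324 − 132 = 192, so c = 48 px.
3-column span = 3·48 + 2·44 = 232 px.
2 columns + 1 gap: 2d + 1·10 = 232.
2d = 232 − 10 = 222, so d = 111 px.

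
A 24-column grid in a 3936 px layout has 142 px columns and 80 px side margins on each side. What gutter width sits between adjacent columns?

Content width = 3936 − 2·80 = 3776 px.
Columns use 3408 px, leaving 368 px across 23 gutters = 16 px each.

16 px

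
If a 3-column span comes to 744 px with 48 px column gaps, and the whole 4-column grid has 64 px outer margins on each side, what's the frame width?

1136 px

744 − 2·48 = 648; ÷3 gives c = 216 px.
Frame = 2·64 + 4·216 + 3·48 = 128 + 864 + 144 = 1136 px.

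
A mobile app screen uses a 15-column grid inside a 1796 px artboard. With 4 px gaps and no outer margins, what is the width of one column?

15c + 14·4 = 1796 → 15c = 1740 → c = 116 px.

116 px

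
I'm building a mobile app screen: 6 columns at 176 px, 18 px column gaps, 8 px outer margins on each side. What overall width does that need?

Frame = 2·8 + 6·176 + 5·18 = 16 + 1056 + 90 = 1162 px.

1162 px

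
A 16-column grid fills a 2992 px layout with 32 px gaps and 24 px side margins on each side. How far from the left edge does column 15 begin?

Subtract both margins: 2992 − 2·24 = 2944 px.
Subtracting 15 gaps of 32 leaves 2464 for 16 columns, so c = 154 px.
Column 15 starts at margin + 14·(column + gutter) = 24 + 14·186 = 2628 px.

2628 px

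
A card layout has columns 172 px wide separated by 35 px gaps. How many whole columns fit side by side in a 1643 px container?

Each extra column adds 172 + 35 = 207 px.
(1643 + 35) / 207 = 8.11, so 8 columns fit.

8 columns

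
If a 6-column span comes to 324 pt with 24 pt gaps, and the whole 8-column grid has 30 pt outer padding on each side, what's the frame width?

500 pt

324 − 5·24 = 204; ÷6 gives c = 34 pt.
Total width: 2·30 + 8·34 + 7·24 = 500 pt.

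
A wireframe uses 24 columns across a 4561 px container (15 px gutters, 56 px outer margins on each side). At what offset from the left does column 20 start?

3590 px

Subtract both margins: 4561 − 2·56 = 4449 px.
Subtracting 23 gutters of 15 leaves 4104 for 24 columns, so c = 171 px.
Column 20 starts at margin + 19·(column + gutter) = 56 + 19·186 = 3590 px.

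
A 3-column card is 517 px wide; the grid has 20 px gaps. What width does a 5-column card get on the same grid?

3c + 2·20 = 517 → 3c = 477 → c = 159 px.
Span of 5: 5·159 + 4·20 = 795 + 80 = 875 px.

875 px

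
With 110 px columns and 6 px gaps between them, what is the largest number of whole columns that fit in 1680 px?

14 columns: 14·110 + 13·6 = 1618 px ≤ 1680.
15 columns: 1734 px > 1680. So 14.

14 columns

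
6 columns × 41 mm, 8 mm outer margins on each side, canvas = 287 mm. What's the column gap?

Subtract both margins: 287 − 2·8 = 271 mm.
Columns use 246 mm, leaving 25 mm across 5 column gaps = 5 mm each.

5 mm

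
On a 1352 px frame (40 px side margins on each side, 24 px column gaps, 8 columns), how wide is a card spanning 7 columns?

Take off 80 px of margins, leaving 1272 px.
1272 − 7·24 = 1104; ÷8 gives c = 138 px.
7-column span = 7·138 + 6·24 = 1110 px.

1110 px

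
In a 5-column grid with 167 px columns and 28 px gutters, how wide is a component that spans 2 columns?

362 px

2 columns plus 1 gutter: 334 + 28 = 362 px.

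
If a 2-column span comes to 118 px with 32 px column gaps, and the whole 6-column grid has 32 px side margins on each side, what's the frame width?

118 − 1·32 = 86; ÷2 gives c = 43 px.
Total width: 2·32 + 6·43 + 5·32 = 482 px.

482 px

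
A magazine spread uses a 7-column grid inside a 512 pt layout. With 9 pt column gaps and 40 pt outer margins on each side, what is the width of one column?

54 pt

Take off 80 pt of margins, leaving 432 pt.
7c + 6·9 = 432 → 7c = 378 → c = 54 pt.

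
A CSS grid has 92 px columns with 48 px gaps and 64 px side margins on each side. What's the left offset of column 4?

Before column 4: the margin + 3 columns + 3 gaps.
Offset = 64 + 3·(92 + 48) = 64 + 420 = 484 px.

484 px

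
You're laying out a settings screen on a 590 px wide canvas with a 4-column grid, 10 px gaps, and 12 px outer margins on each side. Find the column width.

Take off 24 px of margins, leaving 566 px.
566 − 3·10 = 536; ÷4 gives c = 134 px.

134 px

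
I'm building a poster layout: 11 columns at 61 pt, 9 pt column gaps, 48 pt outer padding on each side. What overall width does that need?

857 pt

Adding margins, columns and gutters: 96 + 671 + 90 = 857 pt.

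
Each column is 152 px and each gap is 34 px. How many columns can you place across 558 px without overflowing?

3 columns

3 columns: 3·152 + 2·34 = 524 px ≤ 558.
4 columns: 710 px > 558. So 3.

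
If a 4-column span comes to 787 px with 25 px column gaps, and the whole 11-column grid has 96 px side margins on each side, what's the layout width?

2400 px

4c + 3·25 = 787 → 4c = 712 → c = 178 px.
Adding margins, columns and gutters: 192 + 1958 + 250 = 2400 px.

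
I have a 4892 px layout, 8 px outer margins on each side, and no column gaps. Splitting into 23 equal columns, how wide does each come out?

Inside the margins: 4892 − 16 = 4876 px.
With no column gaps, each column is 4876/23 = 212 px.

212 px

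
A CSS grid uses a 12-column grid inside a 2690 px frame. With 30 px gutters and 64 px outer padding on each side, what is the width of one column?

186 px

Inside the margins: 2690 − 128 = 2562 px.
12 columns + 11 gutters: 12c + 11·30 = 2562.
12c = 2562 − 330 = 2232, so c = 186 px.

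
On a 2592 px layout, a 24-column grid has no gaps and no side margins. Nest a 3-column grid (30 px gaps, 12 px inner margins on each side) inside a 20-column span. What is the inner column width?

692 px

With no gaps, each column is 2592/24 = 108 px.
20-column span = 20·108 = 2160 px.
Inner content = 2160 − 2·12 = 2136 px.
3d + 2·30 = 2136 → 3d = 2076 → d = 692 px.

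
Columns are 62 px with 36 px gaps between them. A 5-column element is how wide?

454 px

5 columns plus 4 gaps: 310 + 144 = 454 px.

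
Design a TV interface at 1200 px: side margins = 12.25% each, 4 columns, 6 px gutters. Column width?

222 px

Each margin = 12.25% of 1200 = 147 px; content = 1200 − 2·147 = 906 px.
Subtracting 3 gutters of 6 leaves 888 for 4 columns, so c = 222 px.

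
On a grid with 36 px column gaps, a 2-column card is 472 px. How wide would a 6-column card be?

1488 px

472 − 1·36 = 436; ÷2 gives c = 218 px.
6 columns plus 5 column gaps: 1308 + 180 = 1488 px.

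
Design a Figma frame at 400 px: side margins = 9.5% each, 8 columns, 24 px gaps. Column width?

19.5 px

Each margin = 9.5% of 400 = 38 px; content = 400 − 2·38 = 324 px.
8c + 7·24 = 324 → 8c = 156 → c = 19.5 px.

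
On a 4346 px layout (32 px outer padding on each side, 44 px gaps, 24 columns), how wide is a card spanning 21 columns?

3741.25 px

Take off 64 px of margins, leaving 4282 px.
24c + 23·44 = 4282 → 24c = 3270 → c = 136.25 px.
Span of 21: 21·136.25 + 20·44 = 2861.25 + 880 = 3741.25 px.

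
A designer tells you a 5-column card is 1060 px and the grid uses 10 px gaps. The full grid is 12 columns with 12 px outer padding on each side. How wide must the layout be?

2582 px

1060 − 4·10 = 1020; ÷5 gives c = 204 px.
Total width: 2·12 + 12·204 + 11·10 = 2582 px.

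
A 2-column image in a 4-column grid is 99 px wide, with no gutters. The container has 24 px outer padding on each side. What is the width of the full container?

99 / 2 = 49.5 px per column.
Container = 2·24 + 4·49.5 = 48 + 198 = 246 px.

246 px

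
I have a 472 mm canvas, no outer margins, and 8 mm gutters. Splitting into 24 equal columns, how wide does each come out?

Subtracting 23 gutters of 8 leaves 288 for 24 columns, so c = 12 mm.

12 mm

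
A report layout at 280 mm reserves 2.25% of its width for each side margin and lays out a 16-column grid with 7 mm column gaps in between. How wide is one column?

10.15 mm

Margins: 2.25% × 280 = 6.3 mm each, so content = 280 − 12.6 = 267.4 mm.
267.4 − 15·7 = 162.4; ÷16 gives c = 10.15 mm.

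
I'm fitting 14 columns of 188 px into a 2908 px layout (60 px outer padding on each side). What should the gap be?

12 px

Subtract both margins: 2908 − 2·60 = 2788 px.
14 columns take 14·188 = 2632 px; remaining 156 splits into 13 gaps.
g = 156 / 13 = 12 px.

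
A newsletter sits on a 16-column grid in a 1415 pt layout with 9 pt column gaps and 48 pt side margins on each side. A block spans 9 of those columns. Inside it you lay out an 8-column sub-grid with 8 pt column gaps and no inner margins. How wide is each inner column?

Subtract both margins: 1415 − 2·48 = 1319 pt.
16c + 15·9 = 1319 → 16c = 1184 → c = 74 pt.
9 columns plus 8 column gaps: 666 + 72 = 738 pt.
738 − 7·8 = 682; ÷8 gives d = 85.25 pt.

85.25 pt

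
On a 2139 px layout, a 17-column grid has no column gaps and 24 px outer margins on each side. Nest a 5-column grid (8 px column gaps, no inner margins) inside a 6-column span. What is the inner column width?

Take off 48 px of margins, leaving 2091 px.
17c = 2091 → c = 123 px.
6-column span = 6·123 = 738 px.
738 − 4·8 = 706; ÷5 gives d = 141.2 px.

141.2 px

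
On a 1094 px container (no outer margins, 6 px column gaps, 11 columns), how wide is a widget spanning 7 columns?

694 px

11c + 10·6 = 1094 → 11c = 1034 → c = 94 px.
7-column span = 7·94 + 6·6 = 694 px.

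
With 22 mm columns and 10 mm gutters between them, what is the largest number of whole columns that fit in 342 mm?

Each extra column adds 22 + 10 = 32 mm.
(342 + 10) / 32 = 11.00, so 11 columns fit.

11 columns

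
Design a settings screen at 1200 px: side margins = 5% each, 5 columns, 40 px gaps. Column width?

Each margin = 5% of 1200 = 60 px; content = 1200 − 2·60 = 1080 px.
5c + 4·40 = 1080 → 5c = 920 → c = 184 px.

184 px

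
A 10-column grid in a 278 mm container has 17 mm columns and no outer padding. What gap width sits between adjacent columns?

12 mm

10·17 + 9g = 278 → 9g = 108 → g = 12 mm.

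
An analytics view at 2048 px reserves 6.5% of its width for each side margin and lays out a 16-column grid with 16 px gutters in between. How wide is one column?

Margins: 6.5% × 2048 = 133.12 px each, so content = 2048 − 266.24 = 1781.76 px.
1781.76 − 15·16 = 1541.76; ÷16 gives c = 96.36 px.

96.36 px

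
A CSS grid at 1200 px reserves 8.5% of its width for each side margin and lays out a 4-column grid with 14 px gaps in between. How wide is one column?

238.5 px

1200 × (1 − 2·8.5%) = 1200 × 83% = 996 px for the columns.
4c + 3·14 = 996 → 4c = 954 → c = 238.5 px.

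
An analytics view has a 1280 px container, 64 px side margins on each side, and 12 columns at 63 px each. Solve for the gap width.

Inside the margins: 1280 − 128 = 1152 px.
12·63 + 11g = 1152 → 11g = 396 → g = 36 px.

36 px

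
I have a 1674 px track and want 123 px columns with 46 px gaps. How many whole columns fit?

10 columns

Each extra column adds 123 + 46 = 169 px.
(1674 + 46) / 169 = 10.18, so 10 columns fit.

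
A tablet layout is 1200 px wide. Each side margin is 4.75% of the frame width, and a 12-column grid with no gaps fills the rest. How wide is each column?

Each margin = 4.75% of 1200 = 57 px; content = 1200 − 2·57 = 1086 px.
1086 / 12 = 90.5 px per column.

90.5 px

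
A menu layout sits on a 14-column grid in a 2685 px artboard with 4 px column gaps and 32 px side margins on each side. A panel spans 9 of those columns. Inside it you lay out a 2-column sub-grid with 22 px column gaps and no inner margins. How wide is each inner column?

830.75 px

Take off 64 px of margins, leaving 2621 px.
14 columns + 13 column gaps: 14c + 13·4 = 2621.
14c = 2621 − 52 = 2569, so c = 183.5 px.
9-column span = 9·183.5 + 8·4 = 1683.5 px.
2d + 1·22 = 1683.5 → 2d = 1661.5 → d = 830.75 px.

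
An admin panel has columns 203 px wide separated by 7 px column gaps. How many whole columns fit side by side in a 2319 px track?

11 columns

11 columns: 11·203 + 10·7 = 2303 px ≤ 2319.
12 columns: 2513 px > 2319. So 11.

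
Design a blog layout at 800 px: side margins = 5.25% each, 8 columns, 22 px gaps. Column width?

70.25 px

800 × (1 − 2·5.25%) = 800 × 89.5% = 716 px for the columns.
716 − 7·22 = 562; ÷8 gives c = 70.25 px.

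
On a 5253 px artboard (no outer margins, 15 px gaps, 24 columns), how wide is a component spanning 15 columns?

24c + 23·15 = 5253 → 24c = 4908 → c = 204.5 px.
15 columns plus 14 gaps: 3067.5 + 210 = 3277.5 px.

3277.5 px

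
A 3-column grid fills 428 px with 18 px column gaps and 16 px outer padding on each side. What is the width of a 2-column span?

Subtract both margins: 428 − 2·16 = 396 px.
3 columns + 2 column gaps: 3c + 2·18 = 396.
3c = 396 − 36 = 360, so c = 120 px.
2-column span = 2·120 + 1·18 = 258 px.

258 px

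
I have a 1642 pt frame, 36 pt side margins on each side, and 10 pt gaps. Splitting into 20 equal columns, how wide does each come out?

Take off 72 pt of margins, leaving 1570 pt.
1570 − 19·10 = 1380; ÷20 gives c = 69 pt.

69 pt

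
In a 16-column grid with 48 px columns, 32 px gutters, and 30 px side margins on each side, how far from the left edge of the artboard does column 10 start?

Before column 10: the margin + 9 columns + 9 gutters.
Offset = 30 + 9·(48 + 32) = 30 + 720 = 750 px.

750 px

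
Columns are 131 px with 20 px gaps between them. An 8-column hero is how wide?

1188 px

8-column span = 8·131 + 7·20 = 1188 px.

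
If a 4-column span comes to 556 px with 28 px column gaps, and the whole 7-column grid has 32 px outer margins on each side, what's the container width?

1058 px

4c + 3·28 = 556 → 4c = 472 → c = 118 px.
Total width: 2·32 + 7·118 + 6·28 = 1058 px.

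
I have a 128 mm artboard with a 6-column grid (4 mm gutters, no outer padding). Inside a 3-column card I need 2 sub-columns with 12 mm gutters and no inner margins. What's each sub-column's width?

6c + 5·4 = 128 → 6c = 108 → c = 18 mm.
3-column span = 3·18 + 2·4 = 62 mm.
2d + 1·12 = 62 → 2d = 50 → d = 25 mm.

25 mm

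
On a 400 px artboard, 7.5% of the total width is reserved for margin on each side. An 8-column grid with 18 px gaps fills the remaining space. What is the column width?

400 × (1 − 2·7.5%) = 400 × 85% = 340 px for the columns.
340 − 7·18 = 214; ÷8 gives c = 26.75 px.

26.75 px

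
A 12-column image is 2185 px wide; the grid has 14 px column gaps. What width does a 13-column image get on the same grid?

2368.25 px

Subtracting 11 column gaps of 14 leaves 2031 for 12 columns, so c = 169.25 px.
13-column span = 13·169.25 + 12·14 = 2368.25 px.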